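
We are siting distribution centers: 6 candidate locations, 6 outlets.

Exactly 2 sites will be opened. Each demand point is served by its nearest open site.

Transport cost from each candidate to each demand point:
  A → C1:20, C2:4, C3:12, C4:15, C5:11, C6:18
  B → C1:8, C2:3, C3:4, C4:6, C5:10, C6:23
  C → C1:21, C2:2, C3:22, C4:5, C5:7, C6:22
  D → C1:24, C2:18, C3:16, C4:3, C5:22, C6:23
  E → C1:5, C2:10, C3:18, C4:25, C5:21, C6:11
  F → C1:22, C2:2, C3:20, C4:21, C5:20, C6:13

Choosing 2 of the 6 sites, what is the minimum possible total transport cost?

39

Open {B, E}.
  C1→E 5, C2→B 3, C3→B 4, C4→B 6, C5→B 10, C6→E 11  ⇒ total 39.
Compare {B, F}: total 43.
Compare {B, C}: total 48.
No size-2 selection does better; minimum is 39.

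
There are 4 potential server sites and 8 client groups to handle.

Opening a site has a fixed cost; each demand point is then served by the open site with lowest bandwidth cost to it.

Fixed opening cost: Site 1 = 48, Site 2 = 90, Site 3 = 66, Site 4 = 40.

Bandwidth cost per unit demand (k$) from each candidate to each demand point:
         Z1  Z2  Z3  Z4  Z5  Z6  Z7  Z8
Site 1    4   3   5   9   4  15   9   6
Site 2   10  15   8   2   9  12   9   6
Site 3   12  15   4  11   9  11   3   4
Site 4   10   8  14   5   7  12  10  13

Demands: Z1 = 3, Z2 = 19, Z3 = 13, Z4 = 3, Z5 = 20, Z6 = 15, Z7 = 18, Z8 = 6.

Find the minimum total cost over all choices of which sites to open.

585

Open {Site 1, Site 3}: assign each demand point to its cheapest open site.
  Z1→Site 1 3×4=12, Z2→Site 1 19×3=57, Z3→Site 3 13×4=52, Z4→Site 1 3×9=27, Z5→Site 1 20×4=80, Z6→Site 3 15×11=165, Z7→Site 3 18×3=54, Z8→Site 3 6×4=24
  bandwidth cost 471, fixed 114 → total 585.
Compare {Site 1, Site 3, Site 4}: bandwidth cost 459 + fixed 154 = 613.
Compare {Site 1, Site 2, Site 3}: bandwidth cost 450 + fixed 204 = 654.
Compare {Site 1, Site 2, Site 3, Site 4}: bandwidth cost 450 + fixed 244 = 694.
All other subsets cost ≥ 613. Minimum total cost: 585.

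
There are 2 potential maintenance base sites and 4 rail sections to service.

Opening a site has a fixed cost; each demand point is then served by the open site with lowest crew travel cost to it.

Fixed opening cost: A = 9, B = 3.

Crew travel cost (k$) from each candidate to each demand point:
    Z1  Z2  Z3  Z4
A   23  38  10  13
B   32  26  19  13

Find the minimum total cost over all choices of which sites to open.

84

Open {A, B}: assign each demand point to its cheapest open site.
  Z1→A 23, Z2→B 26, Z3→A 10, Z4→A 13
  crew travel cost 72, fixed 12 → total 84.
Compare {A}: crew travel cost 84 + fixed 9 = 93.
Compare {B}: crew travel cost 90 + fixed 3 = 93.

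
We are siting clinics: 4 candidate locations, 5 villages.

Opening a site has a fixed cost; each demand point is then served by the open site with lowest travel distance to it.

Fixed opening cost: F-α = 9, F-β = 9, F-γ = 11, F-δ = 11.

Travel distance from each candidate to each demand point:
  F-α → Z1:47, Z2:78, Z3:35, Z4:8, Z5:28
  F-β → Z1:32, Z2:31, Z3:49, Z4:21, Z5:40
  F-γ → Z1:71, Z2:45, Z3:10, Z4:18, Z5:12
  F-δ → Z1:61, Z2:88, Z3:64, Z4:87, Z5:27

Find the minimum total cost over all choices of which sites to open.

Open {F-α, F-β, F-γ}: assign each demand point to its cheapest open site.
  Z1→F-β 32, Z2→F-β 31, Z3→F-γ 10, Z4→F-α 8, Z5→F-γ 12
  travel distance 93, fixed 29 → total 122.
Compare {F-β, F-γ}: travel distance 103 + fixed 20 = 123.
Compare {F-α, F-β, F-γ, F-δ}: travel distance 93 + fixed 40 = 133.
Compare {F-β, F-γ, F-δ}: travel distance 103 + fixed 31 = 134.
All other subsets cost ≥ 123. Minimum total cost: 122.

122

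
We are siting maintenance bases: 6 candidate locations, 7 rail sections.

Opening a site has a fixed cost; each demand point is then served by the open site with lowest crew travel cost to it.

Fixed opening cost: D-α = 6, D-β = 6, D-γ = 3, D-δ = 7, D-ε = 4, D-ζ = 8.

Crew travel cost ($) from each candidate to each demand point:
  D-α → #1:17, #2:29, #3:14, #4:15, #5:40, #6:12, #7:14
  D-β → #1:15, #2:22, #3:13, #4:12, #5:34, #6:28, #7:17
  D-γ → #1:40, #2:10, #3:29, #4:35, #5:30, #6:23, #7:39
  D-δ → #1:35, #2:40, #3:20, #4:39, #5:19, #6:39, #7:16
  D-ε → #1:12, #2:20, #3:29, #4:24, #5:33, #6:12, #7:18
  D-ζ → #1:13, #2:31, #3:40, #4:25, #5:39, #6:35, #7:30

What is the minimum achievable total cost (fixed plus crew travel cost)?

114

Open {D-β, D-γ, D-δ, D-ε}: assign each demand point to its cheapest open site.
  #1→D-ε 12, #2→D-γ 10, #3→D-β 13, #4→D-β 12, #5→D-δ 19, #6→D-ε 12, #7→D-δ 16
  crew travel cost 94, fixed 20 → total 114.
Compare {D-α, D-γ, D-δ, D-ε}: crew travel cost 96 + fixed 20 = 116.
Compare {D-α, D-γ, D-δ}: crew travel cost 101 + fixed 16 = 117.
Compare {D-α, D-β, D-γ, D-δ}: crew travel cost 95 + fixed 22 = 117.
All other subsets cost ≥ 116. Minimum total cost: 114.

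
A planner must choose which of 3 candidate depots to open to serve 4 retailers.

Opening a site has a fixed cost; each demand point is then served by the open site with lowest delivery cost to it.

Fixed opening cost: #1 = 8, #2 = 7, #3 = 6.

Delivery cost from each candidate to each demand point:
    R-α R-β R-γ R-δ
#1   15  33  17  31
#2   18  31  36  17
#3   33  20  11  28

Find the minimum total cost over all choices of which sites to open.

Open {#2, #3}: assign each demand point to its cheapest open site.
  R-α→#2 18, R-β→#3 20, R-γ→#3 11, R-δ→#2 17
  delivery cost 66, fixed 13 → total 79.
Compare {#1, #2, #3}: delivery cost 63 + fixed 21 = 84.
Compare {#1, #3}: delivery cost 74 + fixed 14 = 88.
Compare {#1, #2}: delivery cost 80 + fixed 15 = 95.
All other subsets cost ≥ 84. Minimum total cost: 79.

79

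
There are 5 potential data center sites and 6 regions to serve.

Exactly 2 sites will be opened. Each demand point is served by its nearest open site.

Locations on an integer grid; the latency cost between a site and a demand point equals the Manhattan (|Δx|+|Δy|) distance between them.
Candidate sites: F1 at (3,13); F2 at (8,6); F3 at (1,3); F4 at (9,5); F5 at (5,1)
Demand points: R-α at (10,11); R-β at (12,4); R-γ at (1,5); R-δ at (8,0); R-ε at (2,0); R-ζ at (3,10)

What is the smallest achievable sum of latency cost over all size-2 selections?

Open {F3, F4}.
  R-α→F4 7, R-β→F4 4, R-γ→F3 2, R-δ→F4 6, R-ε→F3 4, R-ζ→F3 9  ⇒ total 32.
Compare {F2, F3}: total 34.
Compare {F1, F5}: total 38.
No size-2 selection does better; minimum is 32.

32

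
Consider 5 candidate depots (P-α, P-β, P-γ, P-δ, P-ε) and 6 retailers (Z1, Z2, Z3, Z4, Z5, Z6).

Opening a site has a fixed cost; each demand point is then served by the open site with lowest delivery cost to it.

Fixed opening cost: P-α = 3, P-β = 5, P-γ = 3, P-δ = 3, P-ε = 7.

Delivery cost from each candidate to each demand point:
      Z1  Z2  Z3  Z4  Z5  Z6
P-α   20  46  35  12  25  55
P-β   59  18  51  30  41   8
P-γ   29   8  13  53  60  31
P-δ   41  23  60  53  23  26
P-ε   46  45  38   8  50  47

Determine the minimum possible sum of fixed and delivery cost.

Open {P-α, P-β, P-γ}: assign each demand point to its cheapest open site.
  Z1→P-α 20, Z2→P-γ 8, Z3→P-γ 13, Z4→P-α 12, Z5→P-α 25, Z6→P-β 8
  delivery cost 86, fixed 11 → total 97.
Compare {P-α, P-β, P-γ, P-δ}: delivery cost 84 + fixed 14 = 98.
Compare {P-α, P-β, P-γ, P-ε}: delivery cost 82 + fixed 18 = 100.
Compare {P-α, P-β, P-γ, P-δ, P-ε}: delivery cost 80 + fixed 21 = 101.
All other subsets cost ≥ 98. Minimum total cost: 97.

97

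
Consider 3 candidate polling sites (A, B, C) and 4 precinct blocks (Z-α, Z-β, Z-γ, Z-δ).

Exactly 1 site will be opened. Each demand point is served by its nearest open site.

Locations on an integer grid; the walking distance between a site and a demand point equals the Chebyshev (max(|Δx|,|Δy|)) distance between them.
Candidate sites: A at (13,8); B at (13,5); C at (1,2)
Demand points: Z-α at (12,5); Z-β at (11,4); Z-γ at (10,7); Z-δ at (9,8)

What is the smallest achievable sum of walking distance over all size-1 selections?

Open {B}.
  Z-α→B 1, Z-β→B 2, Z-γ→B 3, Z-δ→B 4  ⇒ total 10.
Compare {A}: total 14.
Compare {C}: total 38.

10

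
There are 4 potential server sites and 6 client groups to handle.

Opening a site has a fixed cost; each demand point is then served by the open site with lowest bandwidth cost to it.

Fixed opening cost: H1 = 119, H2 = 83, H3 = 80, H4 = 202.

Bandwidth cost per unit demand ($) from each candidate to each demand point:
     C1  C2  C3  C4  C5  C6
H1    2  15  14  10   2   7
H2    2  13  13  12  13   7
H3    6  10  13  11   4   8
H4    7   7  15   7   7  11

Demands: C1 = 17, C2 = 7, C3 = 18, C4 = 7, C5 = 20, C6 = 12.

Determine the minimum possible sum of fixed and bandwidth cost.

704

Open {H1}: assign each demand point to its cheapest open site.
  C1→H1 17×2=34, C2→H1 7×15=105, C3→H1 18×14=252, C4→H1 7×10=70, C5→H1 20×2=40, C6→H1 12×7=84
  bandwidth cost 585, fixed 119 → total 704.
Compare {H1, H3}: bandwidth cost 532 + fixed 199 = 731.
Compare {H3}: bandwidth cost 659 + fixed 80 = 739.
Compare {H2, H3}: bandwidth cost 579 + fixed 163 = 742.
All other subsets cost ≥ 731. Minimum total cost: 704.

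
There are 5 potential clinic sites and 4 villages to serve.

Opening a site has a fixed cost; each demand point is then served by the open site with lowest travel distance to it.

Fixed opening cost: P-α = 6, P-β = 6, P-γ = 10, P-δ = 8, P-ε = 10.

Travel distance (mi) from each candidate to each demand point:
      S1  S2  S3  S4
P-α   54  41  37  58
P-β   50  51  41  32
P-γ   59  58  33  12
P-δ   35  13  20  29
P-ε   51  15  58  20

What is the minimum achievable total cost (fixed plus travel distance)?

Open {P-γ, P-δ}: assign each demand point to its cheapest open site.
  S1→P-δ 35, S2→P-δ 13, S3→P-δ 20, S4→P-γ 12
  travel distance 80, fixed 18 → total 98.
Compare {P-α, P-γ, P-δ}: travel distance 80 + fixed 24 = 104.
Compare {P-β, P-γ, P-δ}: travel distance 80 + fixed 24 = 104.
Compare {P-δ}: travel distance 97 + fixed 8 = 105.
All other subsets cost ≥ 104. Minimum total cost: 98.

98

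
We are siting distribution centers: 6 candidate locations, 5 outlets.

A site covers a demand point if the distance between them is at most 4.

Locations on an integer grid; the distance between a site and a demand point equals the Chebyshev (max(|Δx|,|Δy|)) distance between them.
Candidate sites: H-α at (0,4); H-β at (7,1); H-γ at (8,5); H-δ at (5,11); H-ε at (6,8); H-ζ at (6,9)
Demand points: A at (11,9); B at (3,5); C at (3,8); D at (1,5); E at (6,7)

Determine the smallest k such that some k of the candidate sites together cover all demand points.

2

Coverage sets (demand points within 4 of each site):
  H-α: {B, C, D}
  H-β: {B}
  H-γ: {A, E}
  H-δ: {C, E}
  H-ε: {B, C, E}
  H-ζ: {B, C, E}
No single site covers all 5 demand points.
But {H-α, H-γ} covers everything, so the minimum is 2.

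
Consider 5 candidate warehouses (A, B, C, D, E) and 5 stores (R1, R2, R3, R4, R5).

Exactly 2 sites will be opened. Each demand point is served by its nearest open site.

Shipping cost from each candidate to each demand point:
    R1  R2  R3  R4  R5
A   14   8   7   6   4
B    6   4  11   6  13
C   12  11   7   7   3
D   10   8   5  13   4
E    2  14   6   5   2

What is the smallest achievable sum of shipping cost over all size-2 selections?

19

Open {B, E}.
  R1→E 2, R2→B 4, R3→E 6, R4→E 5, R5→E 2  ⇒ total 19.
Compare {D, E}: total 22.
Compare {A, E}: total 23.
No size-2 selection does better; minimum is 19.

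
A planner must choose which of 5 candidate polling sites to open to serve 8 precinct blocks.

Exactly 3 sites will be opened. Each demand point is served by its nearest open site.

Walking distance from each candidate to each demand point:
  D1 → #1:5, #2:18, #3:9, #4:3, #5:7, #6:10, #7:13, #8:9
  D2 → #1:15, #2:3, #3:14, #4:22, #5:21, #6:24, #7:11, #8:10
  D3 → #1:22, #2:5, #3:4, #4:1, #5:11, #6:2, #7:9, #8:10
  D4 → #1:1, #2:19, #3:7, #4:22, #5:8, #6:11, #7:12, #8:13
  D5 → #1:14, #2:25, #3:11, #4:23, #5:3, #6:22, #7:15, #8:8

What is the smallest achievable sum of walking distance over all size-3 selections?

33

Open {D3, D4, D5}.
  #1→D4 1, #2→D3 5, #3→D3 4, #4→D3 1, #5→D5 3, #6→D3 2, #7→D3 9, #8→D5 8  ⇒ total 33.
Compare {D1, D3, D5}: total 37.
Compare {D1, D3, D4}: total 38.
No size-3 selection does better; minimum is 33.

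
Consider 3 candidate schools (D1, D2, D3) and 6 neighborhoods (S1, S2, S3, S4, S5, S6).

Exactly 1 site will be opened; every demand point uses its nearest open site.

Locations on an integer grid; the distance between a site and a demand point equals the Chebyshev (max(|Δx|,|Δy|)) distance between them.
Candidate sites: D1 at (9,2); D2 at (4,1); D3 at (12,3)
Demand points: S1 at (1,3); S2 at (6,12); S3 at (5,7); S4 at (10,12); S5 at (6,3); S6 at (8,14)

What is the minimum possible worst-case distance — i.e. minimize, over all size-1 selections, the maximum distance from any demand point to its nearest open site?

Open {D3}.
  Farthest demand point is S1 at distance 11 (to D3); all others are ≤ 11.
With {D1} the worst case is 12.
With {D2} the worst case is 13.
No size-1 selection achieves below 11.

11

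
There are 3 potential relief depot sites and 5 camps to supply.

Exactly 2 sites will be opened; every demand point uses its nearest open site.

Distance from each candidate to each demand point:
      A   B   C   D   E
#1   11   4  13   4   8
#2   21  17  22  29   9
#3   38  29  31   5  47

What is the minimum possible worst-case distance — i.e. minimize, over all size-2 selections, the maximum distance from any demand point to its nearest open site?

13

Open {#1, #2}.
  Farthest demand point is C at distance 13 (to #1); all others are ≤ 13.
With {#1, #3} the worst case is 13.
With {#2, #3} the worst case is 22.
No size-2 selection achieves below 13.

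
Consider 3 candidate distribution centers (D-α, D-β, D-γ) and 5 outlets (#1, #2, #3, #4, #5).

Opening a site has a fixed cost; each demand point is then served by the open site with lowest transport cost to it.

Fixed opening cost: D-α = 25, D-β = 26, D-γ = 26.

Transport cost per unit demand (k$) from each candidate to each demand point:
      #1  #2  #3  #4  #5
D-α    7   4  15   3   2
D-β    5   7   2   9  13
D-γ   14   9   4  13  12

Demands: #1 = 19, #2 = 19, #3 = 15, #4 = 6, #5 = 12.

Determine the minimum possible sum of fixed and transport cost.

294

Open {D-α, D-β}: assign each demand point to its cheapest open site.
  #1→D-β 19×5=95, #2→D-α 19×4=76, #3→D-β 15×2=30, #4→D-α 6×3=18, #5→D-α 12×2=24
  transport cost 243, fixed 51 → total 294.
Compare {D-α, D-β, D-γ}: transport cost 243 + fixed 77 = 320.
Compare {D-α, D-γ}: transport cost 311 + fixed 51 = 362.
Compare {D-β}: transport cost 468 + fixed 26 = 494.
All other subsets cost ≥ 320. Minimum total cost: 294.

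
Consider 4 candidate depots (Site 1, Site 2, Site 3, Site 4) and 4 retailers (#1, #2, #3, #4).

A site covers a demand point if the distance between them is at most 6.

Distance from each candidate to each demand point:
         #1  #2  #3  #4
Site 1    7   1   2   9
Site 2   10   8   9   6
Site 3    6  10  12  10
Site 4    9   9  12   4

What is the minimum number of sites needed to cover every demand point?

Coverage sets (demand points within 6 of each site):
  Site 1: {#2, #3}
  Site 2: {#4}
  Site 3: {#1}
  Site 4: {#4}
No 2 sites suffice: every size-2 union leaves at least one demand point uncovered.
But {Site 1, Site 2, Site 3} covers everything, so the minimum is 3.

3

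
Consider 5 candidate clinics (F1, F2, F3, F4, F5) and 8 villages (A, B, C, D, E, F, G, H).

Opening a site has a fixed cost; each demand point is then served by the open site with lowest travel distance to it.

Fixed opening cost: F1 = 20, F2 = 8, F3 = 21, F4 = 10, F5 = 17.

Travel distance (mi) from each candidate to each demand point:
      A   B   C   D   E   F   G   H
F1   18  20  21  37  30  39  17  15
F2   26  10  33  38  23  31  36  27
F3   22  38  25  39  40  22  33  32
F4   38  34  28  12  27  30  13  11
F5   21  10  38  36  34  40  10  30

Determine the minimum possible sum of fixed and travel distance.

171

Open {F2, F4}: assign each demand point to its cheapest open site.
  A→F2 26, B→F2 10, C→F4 28, D→F4 12, E→F2 23, F→F4 30, G→F4 13, H→F4 11
  travel distance 153, fixed 18 → total 171.
Compare {F4, F5}: travel distance 149 + fixed 27 = 176.
Compare {F1, F2, F4}: travel distance 138 + fixed 38 = 176.
Compare {F2, F3, F4}: travel distance 138 + fixed 39 = 177.
All other subsets cost ≥ 176. Minimum total cost: 171.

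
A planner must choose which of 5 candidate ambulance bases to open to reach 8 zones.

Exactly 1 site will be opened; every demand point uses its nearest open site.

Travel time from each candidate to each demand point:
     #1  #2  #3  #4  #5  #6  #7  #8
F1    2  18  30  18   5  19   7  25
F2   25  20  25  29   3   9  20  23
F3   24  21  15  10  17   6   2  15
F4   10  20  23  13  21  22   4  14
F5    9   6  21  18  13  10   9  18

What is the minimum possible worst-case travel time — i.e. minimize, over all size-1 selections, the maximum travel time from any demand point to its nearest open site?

Open {F5}.
  Farthest demand point is #3 at travel time 21 (to F5); all others are ≤ 21.
With {F4} the worst case is 23.
With {F3} the worst case is 24.
No size-1 selection achieves below 21.

21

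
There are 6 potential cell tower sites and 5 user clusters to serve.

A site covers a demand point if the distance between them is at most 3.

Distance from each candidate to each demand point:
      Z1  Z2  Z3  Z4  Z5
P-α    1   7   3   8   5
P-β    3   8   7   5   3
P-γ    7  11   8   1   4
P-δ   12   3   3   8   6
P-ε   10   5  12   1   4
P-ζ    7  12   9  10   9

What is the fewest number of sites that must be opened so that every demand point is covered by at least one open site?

3

Coverage sets (demand points within 3 of each site):
  P-α: {Z1, Z3}
  P-β: {Z1, Z5}
  P-γ: {Z4}
  P-δ: {Z2, Z3}
  P-ε: {Z4}
  P-ζ: {}
No 2 sites suffice: every size-2 union leaves at least one demand point uncovered.
But {P-β, P-γ, P-δ} covers everything, so the minimum is 3.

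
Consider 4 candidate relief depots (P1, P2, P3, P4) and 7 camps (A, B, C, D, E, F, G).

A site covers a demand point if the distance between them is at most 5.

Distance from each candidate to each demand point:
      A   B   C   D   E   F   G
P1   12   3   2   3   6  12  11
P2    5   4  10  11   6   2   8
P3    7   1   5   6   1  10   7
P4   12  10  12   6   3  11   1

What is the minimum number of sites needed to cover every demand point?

3

Coverage sets (demand points within 5 of each site):
  P1: {B, C, D}
  P2: {A, B, F}
  P3: {B, C, E}
  P4: {E, G}
No 2 sites suffice: every size-2 union leaves at least one demand point uncovered.
But {P1, P2, P4} covers everything, so the minimum is 3.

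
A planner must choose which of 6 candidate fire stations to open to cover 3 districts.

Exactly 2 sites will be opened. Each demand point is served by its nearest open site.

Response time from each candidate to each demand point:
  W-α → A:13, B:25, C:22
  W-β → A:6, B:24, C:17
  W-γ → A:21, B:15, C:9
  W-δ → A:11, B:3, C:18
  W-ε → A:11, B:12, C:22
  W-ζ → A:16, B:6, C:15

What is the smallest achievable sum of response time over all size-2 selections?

23

Open {W-γ, W-δ}.
  A→W-δ 11, B→W-δ 3, C→W-γ 9  ⇒ total 23.
Compare {W-β, W-δ}: total 26.
Compare {W-β, W-ζ}: total 27.
No size-2 selection does better; minimum is 23.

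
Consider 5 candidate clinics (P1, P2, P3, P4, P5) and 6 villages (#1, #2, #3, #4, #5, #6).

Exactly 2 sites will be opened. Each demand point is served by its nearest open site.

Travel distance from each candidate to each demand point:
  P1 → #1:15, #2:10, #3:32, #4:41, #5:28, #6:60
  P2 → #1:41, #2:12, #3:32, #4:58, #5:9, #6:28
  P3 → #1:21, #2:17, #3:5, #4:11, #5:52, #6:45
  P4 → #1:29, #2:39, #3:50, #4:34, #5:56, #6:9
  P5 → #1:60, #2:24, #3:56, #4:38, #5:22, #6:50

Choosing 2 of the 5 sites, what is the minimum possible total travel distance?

Open {P2, P3}.
  #1→P3 21, #2→P2 12, #3→P3 5, #4→P3 11, #5→P2 9, #6→P2 28  ⇒ total 86.
Compare {P1, P3}: total 114.
Compare {P3, P4}: total 115.
No size-2 selection does better; minimum is 86.

86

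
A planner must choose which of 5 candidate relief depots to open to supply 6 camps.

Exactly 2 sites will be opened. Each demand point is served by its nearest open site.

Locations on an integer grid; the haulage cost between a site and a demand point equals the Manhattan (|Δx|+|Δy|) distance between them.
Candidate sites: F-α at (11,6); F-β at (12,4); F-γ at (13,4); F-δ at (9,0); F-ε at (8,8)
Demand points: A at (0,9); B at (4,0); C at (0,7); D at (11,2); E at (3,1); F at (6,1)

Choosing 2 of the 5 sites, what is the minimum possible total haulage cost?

38

Open {F-δ, F-ε}.
  A→F-ε 9, B→F-δ 5, C→F-ε 9, D→F-δ 4, E→F-δ 7, F→F-δ 4  ⇒ total 38.
Compare {F-α, F-δ}: total 46.
Compare {F-β, F-δ}: total 51.
No size-2 selection does better; minimum is 38.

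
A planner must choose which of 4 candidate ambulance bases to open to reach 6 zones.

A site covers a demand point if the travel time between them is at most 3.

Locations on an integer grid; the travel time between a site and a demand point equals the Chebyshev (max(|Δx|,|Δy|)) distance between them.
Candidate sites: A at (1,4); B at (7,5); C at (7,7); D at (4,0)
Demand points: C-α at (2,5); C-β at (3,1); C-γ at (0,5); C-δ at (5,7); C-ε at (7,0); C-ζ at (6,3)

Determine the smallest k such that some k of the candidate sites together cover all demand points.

Coverage sets (demand points within 3 of each site):
  A: {C-α, C-β, C-γ}
  B: {C-δ, C-ζ}
  C: {C-δ}
  D: {C-β, C-ε, C-ζ}
No 2 sites suffice: every size-2 union leaves at least one demand point uncovered.
But {A, B, D} covers everything, so the minimum is 3.

3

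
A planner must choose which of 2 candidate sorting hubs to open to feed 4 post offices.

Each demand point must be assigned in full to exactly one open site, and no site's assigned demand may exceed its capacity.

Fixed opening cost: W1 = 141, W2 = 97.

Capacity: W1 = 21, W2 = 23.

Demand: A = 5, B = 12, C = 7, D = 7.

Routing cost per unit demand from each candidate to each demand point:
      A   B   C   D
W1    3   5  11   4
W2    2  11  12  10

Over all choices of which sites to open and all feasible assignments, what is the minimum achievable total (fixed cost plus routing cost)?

Open {W1, W2}; cheapest assignment that respects the capacities:
  W1 (cap 21, load 19): B, D — cost 12×5 + 7×4 = 88
  W2 (cap 23, load 12): A, C — cost 5×2 + 7×12 = 94
  Shipping 182, fixed 238 → total 420.
  Any other capacity-feasible assignment to {W1, W2} ships for at least 182.
Total demand is 31 and no other set of sites has combined capacity ≥ 31, so {W1, W2} is the only feasible choice of open sites. Minimum: 420.

420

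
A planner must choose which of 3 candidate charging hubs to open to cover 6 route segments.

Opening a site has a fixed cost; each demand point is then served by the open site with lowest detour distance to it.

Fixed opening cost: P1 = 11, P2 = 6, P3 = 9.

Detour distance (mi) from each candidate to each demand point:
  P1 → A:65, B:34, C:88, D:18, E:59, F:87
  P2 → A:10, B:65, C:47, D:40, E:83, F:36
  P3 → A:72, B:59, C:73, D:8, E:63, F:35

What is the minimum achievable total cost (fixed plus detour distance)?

Open {P1, P2, P3}: assign each demand point to its cheapest open site.
  A→P2 10, B→P1 34, C→P2 47, D→P3 8, E→P1 59, F→P3 35
  detour distance 193, fixed 26 → total 219.
Compare {P1, P2}: detour distance 204 + fixed 17 = 221.
Compare {P2, P3}: detour distance 222 + fixed 15 = 237.
Compare {P2}: detour distance 281 + fixed 6 = 287.
All other subsets cost ≥ 221. Minimum total cost: 219.

219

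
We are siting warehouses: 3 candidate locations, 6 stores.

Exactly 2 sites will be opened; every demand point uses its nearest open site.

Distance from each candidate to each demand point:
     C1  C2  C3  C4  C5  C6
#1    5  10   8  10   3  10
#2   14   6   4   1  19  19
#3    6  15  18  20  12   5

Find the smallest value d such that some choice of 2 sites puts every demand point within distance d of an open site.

Open {#1, #2}.
  Farthest demand point is C6 at distance 10 (to #1); all others are ≤ 10.
With {#1, #3} the worst case is 10.
With {#2, #3} the worst case is 12.
No size-2 selection achieves below 10.

10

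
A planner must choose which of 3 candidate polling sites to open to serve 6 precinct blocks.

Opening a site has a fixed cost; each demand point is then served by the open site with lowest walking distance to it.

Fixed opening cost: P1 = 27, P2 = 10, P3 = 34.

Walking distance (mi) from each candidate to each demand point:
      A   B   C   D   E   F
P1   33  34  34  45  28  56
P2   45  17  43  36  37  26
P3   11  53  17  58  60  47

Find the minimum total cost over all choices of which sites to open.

188

Open {P2, P3}: assign each demand point to its cheapest open site.
  A→P3 11, B→P2 17, C→P3 17, D→P2 36, E→P2 37, F→P2 26
  walking distance 144, fixed 44 → total 188.
Compare {P1, P2, P3}: walking distance 135 + fixed 71 = 206.
Compare {P1, P2}: walking distance 174 + fixed 37 = 211.
Compare {P2}: walking distance 204 + fixed 10 = 214.
All other subsets cost ≥ 206. Minimum total cost: 188.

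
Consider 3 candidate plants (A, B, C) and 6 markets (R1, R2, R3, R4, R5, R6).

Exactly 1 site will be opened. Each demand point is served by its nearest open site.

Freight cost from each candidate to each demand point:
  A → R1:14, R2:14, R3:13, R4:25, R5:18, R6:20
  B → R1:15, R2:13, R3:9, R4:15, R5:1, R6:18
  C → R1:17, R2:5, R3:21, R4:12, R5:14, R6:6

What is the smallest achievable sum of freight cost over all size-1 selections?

Open {B}.
  R1→B 15, R2→B 13, R3→B 9, R4→B 15, R5→B 1, R6→B 18  ⇒ total 71.
Compare {C}: total 75.
Compare {A}: total 104.

71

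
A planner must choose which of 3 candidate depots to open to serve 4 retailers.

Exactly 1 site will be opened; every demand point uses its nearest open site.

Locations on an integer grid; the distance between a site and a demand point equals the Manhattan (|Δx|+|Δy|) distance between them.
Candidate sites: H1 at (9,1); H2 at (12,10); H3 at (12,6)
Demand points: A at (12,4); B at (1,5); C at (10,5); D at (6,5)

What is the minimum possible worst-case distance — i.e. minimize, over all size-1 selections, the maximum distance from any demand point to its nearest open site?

Open {H1}.
  Farthest demand point is B at distance 12 (to H1); all others are ≤ 12.
With {H3} the worst case is 12.
With {H2} the worst case is 16.
No size-1 selection achieves below 12.

12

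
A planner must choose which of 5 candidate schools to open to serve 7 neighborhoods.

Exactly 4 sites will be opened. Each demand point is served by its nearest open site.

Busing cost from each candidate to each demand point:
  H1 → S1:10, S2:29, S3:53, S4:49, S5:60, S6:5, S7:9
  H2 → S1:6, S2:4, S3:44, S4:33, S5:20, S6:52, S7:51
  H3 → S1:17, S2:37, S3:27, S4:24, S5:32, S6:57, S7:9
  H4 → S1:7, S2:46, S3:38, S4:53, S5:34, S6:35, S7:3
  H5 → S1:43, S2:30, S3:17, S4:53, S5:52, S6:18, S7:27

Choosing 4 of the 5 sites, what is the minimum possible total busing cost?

Open {H1, H2, H3, H5}.
  S1→H2 6, S2→H2 4, S3→H5 17, S4→H3 24, S5→H2 20, S6→H1 5, S7→H1 9  ⇒ total 85.
Compare {H1, H2, H4, H5}: total 88.
Compare {H1, H2, H3, H4}: total 89.
No size-4 selection does better; minimum is 85.

85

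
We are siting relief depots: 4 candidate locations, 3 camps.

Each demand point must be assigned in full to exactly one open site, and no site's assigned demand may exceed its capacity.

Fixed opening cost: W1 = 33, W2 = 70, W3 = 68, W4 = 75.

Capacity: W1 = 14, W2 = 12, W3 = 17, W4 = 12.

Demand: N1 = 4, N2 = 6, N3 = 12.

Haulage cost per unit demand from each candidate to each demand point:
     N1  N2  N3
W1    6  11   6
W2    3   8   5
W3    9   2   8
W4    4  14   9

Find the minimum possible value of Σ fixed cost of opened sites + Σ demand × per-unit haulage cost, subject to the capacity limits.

221

Open {W1, W3}; cheapest assignment that respects the capacities:
  W1 (cap 14, load 12): N3 — cost 12×6 = 72
  W3 (cap 17, load 10): N1, N2 — cost 4×9 + 6×2 = 48
  Shipping 120, fixed 101 → total 221.
  Any other capacity-feasible assignment to {W1, W3} ships for at least 120.
Compare {W1, W2}: its best feasible assignment gives total 235.
Compare {W2, W3}: its best feasible assignment gives total 246.
Every other set of open sites that can feasibly serve all demand totals ≥ 235 even under its best assignment. Minimum: 221.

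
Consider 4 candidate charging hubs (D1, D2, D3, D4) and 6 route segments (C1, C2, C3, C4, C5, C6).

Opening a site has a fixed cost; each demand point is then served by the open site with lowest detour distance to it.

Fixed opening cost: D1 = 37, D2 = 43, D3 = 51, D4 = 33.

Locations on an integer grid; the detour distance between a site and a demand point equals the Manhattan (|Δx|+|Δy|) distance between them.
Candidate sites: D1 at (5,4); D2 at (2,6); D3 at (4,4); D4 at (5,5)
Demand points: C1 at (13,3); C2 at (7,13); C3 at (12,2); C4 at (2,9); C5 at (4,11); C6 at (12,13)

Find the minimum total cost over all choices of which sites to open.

92

Open {D4}: assign each demand point to its cheapest open site.
  C1→D4 10, C2→D4 10, C3→D4 10, C4→D4 7, C5→D4 7, C6→D4 15
  detour distance 59, fixed 33 → total 92.
Compare {D1}: detour distance 61 + fixed 37 = 98.
Compare {D2}: detour distance 67 + fixed 43 = 110.
Compare {D3}: detour distance 63 + fixed 51 = 114.
All other subsets cost ≥ 98. Minimum total cost: 92.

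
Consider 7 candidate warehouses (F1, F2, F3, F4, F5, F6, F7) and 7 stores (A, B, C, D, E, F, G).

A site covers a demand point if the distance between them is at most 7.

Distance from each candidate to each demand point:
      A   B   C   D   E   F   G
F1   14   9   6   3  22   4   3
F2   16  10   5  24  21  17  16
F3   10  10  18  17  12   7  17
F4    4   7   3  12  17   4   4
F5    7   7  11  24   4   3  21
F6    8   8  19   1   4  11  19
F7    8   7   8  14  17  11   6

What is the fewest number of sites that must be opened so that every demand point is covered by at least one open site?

2

Coverage sets (demand points within 7 of each site):
  F1: {C, D, F, G}
  F2: {C}
  F3: {F}
  F4: {A, B, C, F, G}
  F5: {A, B, E, F}
  F6: {D, E}
  F7: {B, G}
No single site covers all 7 demand points.
But {F1, F5} covers everything, so the minimum is 2.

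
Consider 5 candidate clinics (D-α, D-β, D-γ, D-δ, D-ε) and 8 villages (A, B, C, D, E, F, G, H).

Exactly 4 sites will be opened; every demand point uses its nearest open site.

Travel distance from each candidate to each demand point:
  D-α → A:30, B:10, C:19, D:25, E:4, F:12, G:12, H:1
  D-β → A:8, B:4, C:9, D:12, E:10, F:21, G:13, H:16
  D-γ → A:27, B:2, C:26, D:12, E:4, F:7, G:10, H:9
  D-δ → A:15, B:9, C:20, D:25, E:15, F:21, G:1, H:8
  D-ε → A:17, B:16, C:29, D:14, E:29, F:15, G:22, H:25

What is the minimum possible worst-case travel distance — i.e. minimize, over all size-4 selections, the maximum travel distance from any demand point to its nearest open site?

Open {D-α, D-β, D-γ, D-δ}.
  Farthest demand point is D at travel distance 12 (to D-β); all others are ≤ 12.
With {D-α, D-β, D-γ, D-ε} the worst case is 12.
With {D-α, D-β, D-δ, D-ε} the worst case is 12.
No size-4 selection achieves below 12.

12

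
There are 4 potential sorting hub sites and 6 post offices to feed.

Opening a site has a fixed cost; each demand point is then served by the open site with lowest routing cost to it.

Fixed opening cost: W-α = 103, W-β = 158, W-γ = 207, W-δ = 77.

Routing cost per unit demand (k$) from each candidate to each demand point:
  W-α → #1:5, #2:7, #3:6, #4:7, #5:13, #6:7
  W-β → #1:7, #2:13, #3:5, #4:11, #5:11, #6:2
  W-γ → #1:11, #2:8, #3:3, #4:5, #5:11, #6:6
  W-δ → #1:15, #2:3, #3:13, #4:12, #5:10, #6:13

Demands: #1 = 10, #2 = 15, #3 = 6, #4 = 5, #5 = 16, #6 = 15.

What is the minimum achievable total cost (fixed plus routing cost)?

611

Open {W-α, W-δ}: assign each demand point to its cheapest open site.
  #1→W-α 10×5=50, #2→W-δ 15×3=45, #3→W-α 6×6=36, #4→W-α 5×7=35, #5→W-δ 16×10=160, #6→W-α 15×7=105
  routing cost 431, fixed 180 → total 611.
Compare {W-β, W-δ}: routing cost 390 + fixed 235 = 625.
Compare {W-α}: routing cost 539 + fixed 103 = 642.
Compare {W-α, W-β}: routing cost 426 + fixed 261 = 687.
All other subsets cost ≥ 625. Minimum total cost: 611.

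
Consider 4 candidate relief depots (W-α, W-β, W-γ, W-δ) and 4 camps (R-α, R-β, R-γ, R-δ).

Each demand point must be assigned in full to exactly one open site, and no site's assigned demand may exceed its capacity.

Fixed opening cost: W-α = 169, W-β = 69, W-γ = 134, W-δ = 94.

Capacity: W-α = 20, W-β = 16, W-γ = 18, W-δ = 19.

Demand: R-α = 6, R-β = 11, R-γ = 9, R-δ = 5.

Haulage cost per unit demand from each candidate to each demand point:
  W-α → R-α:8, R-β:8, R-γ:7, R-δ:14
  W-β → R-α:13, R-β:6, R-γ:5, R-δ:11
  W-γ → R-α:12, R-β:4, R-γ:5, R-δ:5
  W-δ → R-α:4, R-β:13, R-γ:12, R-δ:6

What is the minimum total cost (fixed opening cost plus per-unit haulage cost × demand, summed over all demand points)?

Open {W-β, W-γ}; cheapest assignment that respects the capacities:
  W-β (cap 16, load 15): R-α, R-γ — cost 6×13 + 9×5 = 123
  W-γ (cap 18, load 16): R-β, R-δ — cost 11×4 + 5×5 = 69
  Shipping 192, fixed 203 → total 395.
  Any other capacity-feasible assignment to {W-β, W-γ} ships for at least 192.
Compare {W-β, W-δ}: its best feasible assignment gives total 416.
Compare {W-γ, W-δ}: its best feasible assignment gives total 429.
Every other set of open sites that can feasibly serve all demand totals ≥ 416 even under its best assignment. Minimum: 395.

395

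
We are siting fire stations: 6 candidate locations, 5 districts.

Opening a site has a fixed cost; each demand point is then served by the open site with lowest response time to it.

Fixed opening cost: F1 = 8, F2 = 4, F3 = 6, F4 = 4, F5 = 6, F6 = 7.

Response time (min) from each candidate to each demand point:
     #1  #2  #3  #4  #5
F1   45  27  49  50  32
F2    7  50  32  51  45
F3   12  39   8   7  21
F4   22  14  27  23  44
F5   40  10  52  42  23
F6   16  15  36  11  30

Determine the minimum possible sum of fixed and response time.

Open {F2, F3, F5}: assign each demand point to its cheapest open site.
  #1→F2 7, #2→F5 10, #3→F3 8, #4→F3 7, #5→F3 21
  response time 53, fixed 16 → total 69.
Compare {F3, F5}: response time 58 + fixed 12 = 70.
Compare {F2, F3, F4}: response time 57 + fixed 14 = 71.
Compare {F3, F4}: response time 62 + fixed 10 = 72.
All other subsets cost ≥ 70. Minimum total cost: 69.

69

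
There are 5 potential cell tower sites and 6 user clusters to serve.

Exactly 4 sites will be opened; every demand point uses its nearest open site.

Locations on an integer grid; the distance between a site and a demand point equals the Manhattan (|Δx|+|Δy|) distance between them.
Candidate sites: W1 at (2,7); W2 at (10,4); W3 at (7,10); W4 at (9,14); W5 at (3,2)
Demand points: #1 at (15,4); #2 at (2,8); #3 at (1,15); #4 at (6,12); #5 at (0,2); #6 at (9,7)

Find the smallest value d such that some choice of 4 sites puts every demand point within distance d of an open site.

Open {W1, W2, W3, W4}.
  Farthest demand point is #3 at distance 9 (to W1); all others are ≤ 9.
With {W1, W2, W3, W5} the worst case is 9.
With {W1, W2, W4, W5} the worst case is 9.
No size-4 selection achieves below 9.

9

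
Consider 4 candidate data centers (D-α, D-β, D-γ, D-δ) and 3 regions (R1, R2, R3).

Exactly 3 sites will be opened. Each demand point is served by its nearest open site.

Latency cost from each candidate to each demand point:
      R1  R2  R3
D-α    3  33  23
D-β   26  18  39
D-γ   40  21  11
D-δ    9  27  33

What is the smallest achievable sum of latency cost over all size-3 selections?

32

Open {D-α, D-β, D-γ}.
  R1→D-α 3, R2→D-β 18, R3→D-γ 11  ⇒ total 32.
Compare {D-α, D-γ, D-δ}: total 35.
Compare {D-β, D-γ, D-δ}: total 38.
No size-3 selection does better; minimum is 32.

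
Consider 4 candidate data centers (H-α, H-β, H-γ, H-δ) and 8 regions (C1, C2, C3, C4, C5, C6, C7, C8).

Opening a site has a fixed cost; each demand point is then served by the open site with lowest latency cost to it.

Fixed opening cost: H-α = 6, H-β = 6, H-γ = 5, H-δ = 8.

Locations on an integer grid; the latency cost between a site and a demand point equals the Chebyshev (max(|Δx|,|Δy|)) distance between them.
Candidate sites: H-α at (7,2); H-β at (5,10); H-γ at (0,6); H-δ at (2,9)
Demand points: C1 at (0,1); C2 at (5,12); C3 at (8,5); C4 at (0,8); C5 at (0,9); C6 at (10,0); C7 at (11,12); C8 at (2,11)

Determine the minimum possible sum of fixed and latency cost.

44

Open {H-α, H-β, H-γ}: assign each demand point to its cheapest open site.
  C1→H-γ 5, C2→H-β 2, C3→H-α 3, C4→H-γ 2, C5→H-γ 3, C6→H-α 3, C7→H-β 6, C8→H-β 3
  latency cost 27, fixed 17 → total 44.
Compare {H-α, H-δ}: latency cost 31 + fixed 14 = 45.
Compare {H-α, H-β}: latency cost 34 + fixed 12 = 46.
Compare {H-β, H-γ}: latency cost 36 + fixed 11 = 47.
All other subsets cost ≥ 45. Minimum total cost: 44.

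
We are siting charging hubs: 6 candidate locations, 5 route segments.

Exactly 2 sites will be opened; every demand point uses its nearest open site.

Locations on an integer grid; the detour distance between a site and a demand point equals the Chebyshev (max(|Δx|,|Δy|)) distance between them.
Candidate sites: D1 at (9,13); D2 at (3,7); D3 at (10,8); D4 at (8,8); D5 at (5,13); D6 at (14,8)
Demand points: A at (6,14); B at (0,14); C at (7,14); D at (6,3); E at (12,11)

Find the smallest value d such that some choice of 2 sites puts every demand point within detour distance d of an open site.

Open {D3, D5}.
  Farthest demand point is B at detour distance 5 (to D5); all others are ≤ 5.
With {D4, D5} the worst case is 5.
With {D1, D2} the worst case is 7.
No size-2 selection achieves below 5.

5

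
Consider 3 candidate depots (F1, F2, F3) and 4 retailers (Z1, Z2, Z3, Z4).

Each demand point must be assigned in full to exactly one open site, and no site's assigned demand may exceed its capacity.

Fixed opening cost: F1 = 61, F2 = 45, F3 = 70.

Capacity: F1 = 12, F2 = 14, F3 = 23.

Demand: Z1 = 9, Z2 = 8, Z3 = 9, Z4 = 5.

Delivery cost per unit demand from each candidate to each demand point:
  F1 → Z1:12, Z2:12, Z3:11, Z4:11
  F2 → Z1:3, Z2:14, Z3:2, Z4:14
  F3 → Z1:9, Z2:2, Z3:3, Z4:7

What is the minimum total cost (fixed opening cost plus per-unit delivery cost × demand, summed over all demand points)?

220

Open {F2, F3}; cheapest assignment that respects the capacities:
  F2 (cap 14, load 9): Z1 — cost 9×3 = 27
  F3 (cap 23, load 22): Z2, Z3, Z4 — cost 8×2 + 9×3 + 5×7 = 78
  Shipping 105, fixed 115 → total 220.
  Any other capacity-feasible assignment to {F2, F3} ships for at least 105.
Compare {F1, F2, F3}: its best feasible assignment gives total 281.
Compare {F1, F3}: its best feasible assignment gives total 317.
Every other set of open sites that can feasibly serve all demand totals ≥ 281 even under its best assignment. Minimum: 220.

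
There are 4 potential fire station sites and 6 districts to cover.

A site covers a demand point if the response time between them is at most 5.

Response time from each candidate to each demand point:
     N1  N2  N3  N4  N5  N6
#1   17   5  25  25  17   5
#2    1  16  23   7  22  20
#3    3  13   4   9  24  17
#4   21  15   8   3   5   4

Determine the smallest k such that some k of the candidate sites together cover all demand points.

3

Coverage sets (demand points within 5 of each site):
  #1: {N2, N6}
  #2: {N1}
  #3: {N1, N3}
  #4: {N4, N5, N6}
No 2 sites suffice: every size-2 union leaves at least one demand point uncovered.
But {#1, #3, #4} covers everything, so the minimum is 3.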